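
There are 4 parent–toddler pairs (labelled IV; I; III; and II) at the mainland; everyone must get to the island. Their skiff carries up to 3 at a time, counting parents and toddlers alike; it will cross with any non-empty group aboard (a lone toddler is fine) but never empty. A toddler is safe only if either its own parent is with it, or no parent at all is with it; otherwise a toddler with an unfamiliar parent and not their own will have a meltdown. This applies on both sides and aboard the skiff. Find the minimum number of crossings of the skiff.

Counting alone: each trip to the island takes at most 3 across and each return brings at least 1 back, so after t trips out (and t−1 returns) at most 3t − (t−1) of the 8 are across; that first reaches 8 at t = 4, so at least 7 crossings are needed.
The safety rule pushes this higher. Following every safe sequence of crossings, the most of the 8 that can be at the island as the skiff arrives there on crossing 7 is 7 — never all 8.
So no plan with fewer than 9 crossings exists, and this one achieves 9:
1. parent IV and toddler IV cross → the island.
2. parent IV crosses ← the mainland.
3. parent I, parent IV, and toddler I cross → the island.
4. parent IV and toddler IV cross ← the mainland.
5. parent II, parent III, and parent IV cross → the island.
6. toddler I crosses ← the mainland.
7. toddler I and toddler IV cross → the island.
8. toddler IV crosses ← the mainland.
9. toddler II, toddler III, and toddler IV cross → the island.

9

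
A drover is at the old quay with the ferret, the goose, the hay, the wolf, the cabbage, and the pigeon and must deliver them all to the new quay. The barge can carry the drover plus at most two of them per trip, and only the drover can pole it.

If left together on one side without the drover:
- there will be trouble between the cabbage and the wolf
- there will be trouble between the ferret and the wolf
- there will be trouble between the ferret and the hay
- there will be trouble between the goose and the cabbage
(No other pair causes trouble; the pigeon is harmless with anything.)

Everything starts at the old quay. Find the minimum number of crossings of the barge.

7

Counting alone: the drover can take at most 2 across per trip to the new quay, so moving all 6 needs at least 3 loaded trips out, with a return between consecutive ones — at least 5 crossings.
The safety rule pushes this higher. Following every safe sequence of crossings, the most of the 6 that can be at the new quay as the barge arrives there on crossing 5 is 5 — never all 6.
So no plan with fewer than 7 crossings exists, and this one achieves 7:
1. Drover goes to the new quay with the cabbage and the ferret.
2. Drover goes back to the old quay alone.
3. Drover goes to the new quay with the goose and the hay.
4. Drover goes back to the old quay with the cabbage and the ferret.
5. Drover goes to the new quay with the pigeon and the wolf.
6. Drover goes back to the old quay alone.
7. Drover goes to the new quay with the cabbage and the ferret.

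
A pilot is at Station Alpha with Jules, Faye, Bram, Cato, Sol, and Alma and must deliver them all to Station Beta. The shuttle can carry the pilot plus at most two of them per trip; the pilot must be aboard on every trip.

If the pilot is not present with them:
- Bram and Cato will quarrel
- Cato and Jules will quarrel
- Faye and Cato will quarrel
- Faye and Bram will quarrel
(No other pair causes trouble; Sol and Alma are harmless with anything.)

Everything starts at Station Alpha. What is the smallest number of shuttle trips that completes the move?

Counting alone: the pilot can take at most 2 across per trip to Station Beta, so moving all 6 needs at least 3 loaded trips out, with a return between consecutive ones — at least 5 crossings.
The safety rule pushes this higher. Following every safe sequence of crossings, the most of the 6 that can be at Station Beta as the shuttle arrives there on crossings 5, 7 is 4, 5 respectively — never all 6.
So no plan with fewer than 9 crossings exists, and this one achieves 9:
1. Pilot goes to Station Beta with Cato and Faye.
2. Pilot goes back to Station Alpha with Faye.
3. Pilot goes to Station Beta with Faye and Jules.
4. Pilot goes back to Station Alpha with Cato.
5. Pilot goes to Station Beta with Bram and Sol.
6. Pilot goes back to Station Alpha with Faye.
7. Pilot goes to Station Beta with Alma and Faye.
8. Pilot goes back to Station Alpha with Faye.
9. Pilot goes to Station Beta with Cato and Faye.

9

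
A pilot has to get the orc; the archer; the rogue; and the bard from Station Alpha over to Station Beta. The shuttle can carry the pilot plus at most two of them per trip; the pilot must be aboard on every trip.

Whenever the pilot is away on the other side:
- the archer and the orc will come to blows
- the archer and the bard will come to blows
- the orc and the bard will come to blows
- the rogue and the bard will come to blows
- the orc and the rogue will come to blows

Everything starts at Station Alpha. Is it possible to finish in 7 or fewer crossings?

Yes — this plan uses 5 crossings (≤ 7):
1. Pilot goes to Station Beta with the bard and the orc.
2. Pilot goes back to Station Alpha with the orc.
3. Pilot goes to Station Beta with the archer and the rogue.
4. Pilot goes back to Station Alpha with the bard.
5. Pilot goes to Station Beta with the bard and the orc.

Yes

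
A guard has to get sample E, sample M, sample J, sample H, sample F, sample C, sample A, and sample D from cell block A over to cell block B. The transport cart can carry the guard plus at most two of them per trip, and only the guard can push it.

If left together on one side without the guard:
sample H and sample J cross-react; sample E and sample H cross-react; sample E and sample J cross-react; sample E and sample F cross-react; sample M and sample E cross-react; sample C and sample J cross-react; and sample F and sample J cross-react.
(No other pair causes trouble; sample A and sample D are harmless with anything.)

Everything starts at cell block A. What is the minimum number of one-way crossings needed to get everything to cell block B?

13

Counting alone: the guard can take at most 2 across per trip to cell block B, so moving all 8 needs at least 4 loaded trips out, with a return between consecutive ones — at least 7 crossings.
The safety rule pushes this higher. Following every safe sequence of crossings, the most of the 8 that can be at cell block B as the transport cart arrives there on crossings 7, 9, 11 is 5, 6, 7 respectively — never all 8.
So no plan with fewer than 13 crossings exists, and this one achieves 13:
1. Guard goes to cell block B with sample E and sample J.  [cell block A: sample A, sample C, sample D, sample F, sample H, sample M | cell block B: sample E, sample J]
2. Guard goes back to cell block A with sample E.  [cell block A: sample A, sample C, sample D, sample E, sample F, sample H, sample M | cell block B: sample J]
3. Guard goes to cell block B with sample E and sample M.  [cell block A: sample A, sample C, sample D, sample F, sample H | cell block B: sample E, sample J, sample M]
4. Guard goes back to cell block A with sample E.  [cell block A: sample A, sample C, sample D, sample E, sample F, sample H | cell block B: sample J, sample M]
5. Guard goes to cell block B with sample A and sample E.  [cell block A: sample C, sample D, sample F, sample H | cell block B: sample A, sample E, sample J, sample M]
6. Guard goes back to cell block A with sample E.  [cell block A: sample C, sample D, sample E, sample F, sample H | cell block B: sample A, sample J, sample M]
7. Guard goes to cell block B with sample D and sample E.  [cell block A: sample C, sample F, sample H | cell block B: sample A, sample D, sample E, sample J, sample M]
8. Guard goes back to cell block A with sample E.  [cell block A: sample C, sample E, sample F, sample H | cell block B: sample A, sample D, sample J, sample M]
9. Guard goes to cell block B with sample F and sample H.  [cell block A: sample C, sample E | cell block B: sample A, sample D, sample F, sample H, sample J, sample M]
10. Guard goes back to cell block A with sample J.  [cell block A: sample C, sample E, sample J | cell block B: sample A, sample D, sample F, sample H, sample M]
11. Guard goes to cell block B with sample C and sample E.  [cell block A: sample J | cell block B: sample A, sample C, sample D, sample E, sample F, sample H, sample M]
12. Guard goes back to cell block A with sample E.  [cell block A: sample E, sample J | cell block B: sample A, sample C, sample D, sample F, sample H, sample M]
13. Guard goes to cell block B with sample E and sample J.  [cell block A: — | cell block B: sample A, sample C, sample D, sample E, sample F, sample H, sample J, sample M]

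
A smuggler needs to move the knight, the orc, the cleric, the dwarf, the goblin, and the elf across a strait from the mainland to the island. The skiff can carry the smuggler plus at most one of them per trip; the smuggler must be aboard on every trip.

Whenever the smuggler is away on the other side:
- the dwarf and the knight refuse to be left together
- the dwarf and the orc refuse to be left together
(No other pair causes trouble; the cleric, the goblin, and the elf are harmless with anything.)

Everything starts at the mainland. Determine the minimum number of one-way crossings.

13

Counting alone: the smuggler can take at most 1 across per trip to the island, so moving all 6 needs at least 6 loaded trips out, with a return between consecutive ones — at least 11 crossings.
The safety rule pushes this higher. Following every safe sequence of crossings, the most of the 6 that can be at the island as the skiff arrives there on crossing 11 is 5 — never all 6.
So no plan with fewer than 13 crossings exists, and this one achieves 13:
1. Smuggler goes to the island with the dwarf.
2. Smuggler goes back to the mainland alone.
3. Smuggler goes to the island with the knight.
4. Smuggler goes back to the mainland with the dwarf.
5. Smuggler goes to the island with the orc.
6. Smuggler goes back to the mainland alone.
7. Smuggler goes to the island with the cleric.
8. Smuggler goes back to the mainland alone.
9. Smuggler goes to the island with the goblin.
10. Smuggler goes back to the mainland alone.
11. Smuggler goes to the island with the elf.
12. Smuggler goes back to the mainland alone.
13. Smuggler goes to the island with the dwarf.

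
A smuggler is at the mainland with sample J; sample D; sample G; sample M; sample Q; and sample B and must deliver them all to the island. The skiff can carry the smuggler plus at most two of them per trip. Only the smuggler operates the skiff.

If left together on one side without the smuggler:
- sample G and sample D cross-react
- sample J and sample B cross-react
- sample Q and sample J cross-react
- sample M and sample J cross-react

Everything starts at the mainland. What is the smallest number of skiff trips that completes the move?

Counting alone: the smuggler can take at most 2 across per trip to the island, so moving all 6 needs at least 3 loaded trips out, with a return between consecutive ones — at least 5 crossings.
The safety rule pushes this higher. Following every safe sequence of crossings, the most of the 6 that can be at the island as the skiff arrives there on crossing 5 is 5 — never all 6.
So no plan with fewer than 7 crossings exists, and this one achieves 7:
1. Smuggler goes to the island with sample D and sample J.  [the mainland: sample B, sample G, sample M, sample Q | the island: sample D, sample J]
2. Smuggler goes back to the mainland alone.  [the mainland: sample B, sample G, sample M, sample Q | the island: sample D, sample J]
3. Smuggler goes to the island with sample M.  [the mainland: sample B, sample G, sample Q | the island: sample D, sample J, sample M]
4. Smuggler goes back to the mainland with sample J.  [the mainland: sample B, sample G, sample J, sample Q | the island: sample D, sample M]
5. Smuggler goes to the island with sample B and sample Q.  [the mainland: sample G, sample J | the island: sample B, sample D, sample M, sample Q]
6. Smuggler goes back to the mainland alone.  [the mainland: sample G, sample J | the island: sample B, sample D, sample M, sample Q]
7. Smuggler goes to the island with sample G and sample J.  [the mainland: — | the island: sample B, sample D, sample G, sample J, sample M, sample Q]

7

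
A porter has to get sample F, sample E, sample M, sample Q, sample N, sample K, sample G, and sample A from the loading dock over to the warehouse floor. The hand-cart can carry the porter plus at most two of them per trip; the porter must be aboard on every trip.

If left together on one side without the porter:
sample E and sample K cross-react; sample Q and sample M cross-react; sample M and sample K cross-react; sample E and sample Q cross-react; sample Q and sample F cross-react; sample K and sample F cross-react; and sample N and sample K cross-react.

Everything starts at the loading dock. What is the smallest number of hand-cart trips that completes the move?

9

Counting alone: the porter can take at most 2 across per trip to the warehouse floor, so moving all 8 needs at least 4 loaded trips out, with a return between consecutive ones — at least 7 crossings.
The safety rule pushes this higher. Following every safe sequence of crossings, the most of the 8 that can be at the warehouse floor as the hand-cart arrives there on crossing 7 is 6 — never all 8.
So no plan with fewer than 9 crossings exists, and this one achieves 9:
1. Porter goes to the warehouse floor with sample K and sample Q.
2. Porter goes back to the loading dock alone.
3. Porter goes to the warehouse floor with sample E and sample F.
4. Porter goes back to the loading dock with sample K and sample Q.
5. Porter goes to the warehouse floor with sample M and sample N.
6. Porter goes back to the loading dock alone.
7. Porter goes to the warehouse floor with sample A and sample G.
8. Porter goes back to the loading dock alone.
9. Porter goes to the warehouse floor with sample K and sample Q.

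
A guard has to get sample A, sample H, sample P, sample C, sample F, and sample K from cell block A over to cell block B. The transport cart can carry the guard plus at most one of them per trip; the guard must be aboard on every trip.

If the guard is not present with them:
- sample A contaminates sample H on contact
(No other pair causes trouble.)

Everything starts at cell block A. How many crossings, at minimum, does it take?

11

Counting alone: the guard can take at most 1 across per trip to cell block B, so moving all 6 needs at least 6 loaded trips out, with a return between consecutive ones — at least 11 crossings.
The plan below uses exactly 11 crossings, so it is optimal:
1. Guard goes to cell block B with sample A.  [cell block A: sample C, sample F, sample H, sample K, sample P | cell block B: sample A]
2. Guard goes back to cell block A alone.  [cell block A: sample C, sample F, sample H, sample K, sample P | cell block B: sample A]
3. Guard goes to cell block B with sample P.  [cell block A: sample C, sample F, sample H, sample K | cell block B: sample A, sample P]
4. Guard goes back to cell block A alone.  [cell block A: sample C, sample F, sample H, sample K | cell block B: sample A, sample P]
5. Guard goes to cell block B with sample C.  [cell block A: sample F, sample H, sample K | cell block B: sample A, sample C, sample P]
6. Guard goes back to cell block A alone.  [cell block A: sample F, sample H, sample K | cell block B: sample A, sample C, sample P]
7. Guard goes to cell block B with sample F.  [cell block A: sample H, sample K | cell block B: sample A, sample C, sample F, sample P]
8. Guard goes back to cell block A alone.  [cell block A: sample H, sample K | cell block B: sample A, sample C, sample F, sample P]
9. Guard goes to cell block B with sample K.  [cell block A: sample H | cell block B: sample A, sample C, sample F, sample K, sample P]
10. Guard goes back to cell block A alone.  [cell block A: sample H | cell block B: sample A, sample C, sample F, sample K, sample P]
11. Guard goes to cell block B with sample H.  [cell block A: — | cell block B: sample A, sample C, sample F, sample H, sample K, sample P]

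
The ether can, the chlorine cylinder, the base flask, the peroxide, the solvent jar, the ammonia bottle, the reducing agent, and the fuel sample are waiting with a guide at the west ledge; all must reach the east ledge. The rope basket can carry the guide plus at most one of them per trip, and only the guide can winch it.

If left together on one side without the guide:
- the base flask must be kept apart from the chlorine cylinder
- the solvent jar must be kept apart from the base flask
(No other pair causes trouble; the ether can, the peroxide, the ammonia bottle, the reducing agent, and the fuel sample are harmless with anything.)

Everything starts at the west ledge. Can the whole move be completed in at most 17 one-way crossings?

Yes — this plan uses 17 crossings (≤ 17):
1. Guide goes to the east ledge with the base flask.
2. Guide goes back to the west ledge alone.
3. Guide goes to the east ledge with the ether can.
4. Guide goes back to the west ledge alone.
5. Guide goes to the east ledge with the chlorine cylinder.
6. Guide goes back to the west ledge with the base flask.
7. Guide goes to the east ledge with the solvent jar.
8. Guide goes back to the west ledge alone.
9. Guide goes to the east ledge with the peroxide.
10. Guide goes back to the west ledge alone.
11. Guide goes to the east ledge with the ammonia bottle.
12. Guide goes back to the west ledge alone.
13. Guide goes to the east ledge with the reducing agent.
14. Guide goes back to the west ledge alone.
15. Guide goes to the east ledge with the fuel sample.
16. Guide goes back to the west ledge alone.
17. Guide goes to the east ledge with the base flask.

Yes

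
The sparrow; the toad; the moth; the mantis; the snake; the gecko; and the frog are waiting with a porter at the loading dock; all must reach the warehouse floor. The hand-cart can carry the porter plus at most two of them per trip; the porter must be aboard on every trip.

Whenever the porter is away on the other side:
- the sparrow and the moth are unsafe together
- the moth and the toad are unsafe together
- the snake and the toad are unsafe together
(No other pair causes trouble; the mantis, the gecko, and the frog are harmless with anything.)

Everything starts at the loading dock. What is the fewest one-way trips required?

Counting alone: the porter can take at most 2 across per trip to the warehouse floor, so moving all 7 needs at least 4 loaded trips out, with a return between consecutive ones — at least 7 crossings.
The plan below uses exactly 7 crossings, so it is optimal:
1. Porter goes to the warehouse floor with the sparrow and the toad.  [the loading dock: the frog, the gecko, the mantis, the moth, the snake | the warehouse floor: the sparrow, the toad]
2. Porter goes back to the loading dock alone.  [the loading dock: the frog, the gecko, the mantis, the moth, the snake | the warehouse floor: the sparrow, the toad]
3. Porter goes to the warehouse floor with the mantis.  [the loading dock: the frog, the gecko, the moth, the snake | the warehouse floor: the mantis, the sparrow, the toad]
4. Porter goes back to the loading dock alone.  [the loading dock: the frog, the gecko, the moth, the snake | the warehouse floor: the mantis, the sparrow, the toad]
5. Porter goes to the warehouse floor with the frog and the gecko.  [the loading dock: the moth, the snake | the warehouse floor: the frog, the gecko, the mantis, the sparrow, the toad]
6. Porter goes back to the loading dock alone.  [the loading dock: the moth, the snake | the warehouse floor: the frog, the gecko, the mantis, the sparrow, the toad]
7. Porter goes to the warehouse floor with the moth and the snake.  [the loading dock: — | the warehouse floor: the frog, the gecko, the mantis, the moth, the snake, the sparrow, the toad]

7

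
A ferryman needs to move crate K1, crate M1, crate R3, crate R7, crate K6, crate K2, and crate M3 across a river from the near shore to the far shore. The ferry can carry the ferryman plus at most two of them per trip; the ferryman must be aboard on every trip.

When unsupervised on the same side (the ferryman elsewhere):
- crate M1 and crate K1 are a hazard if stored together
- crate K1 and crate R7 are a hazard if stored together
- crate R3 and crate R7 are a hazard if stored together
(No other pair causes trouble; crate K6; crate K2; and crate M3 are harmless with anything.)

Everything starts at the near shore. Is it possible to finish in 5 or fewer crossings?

Counting alone: the ferryman can take at most 2 across per trip to the far shore, so moving all 7 needs at least 4 loaded trips out, with a return between consecutive ones — at least 7 crossings.
Since 5 < 7, 5 crossings cannot be enough. (The shortest complete plan in fact takes 7:)
1. Ferryman goes to the far shore with crate K1 and crate R3.
2. Ferryman goes back to the near shore alone.
3. Ferryman goes to the far shore with crate K6.
4. Ferryman goes back to the near shore alone.
5. Ferryman goes to the far shore with crate K2 and crate M3.
6. Ferryman goes back to the near shore alone.
7. Ferryman goes to the far shore with crate M1 and crate R7.

No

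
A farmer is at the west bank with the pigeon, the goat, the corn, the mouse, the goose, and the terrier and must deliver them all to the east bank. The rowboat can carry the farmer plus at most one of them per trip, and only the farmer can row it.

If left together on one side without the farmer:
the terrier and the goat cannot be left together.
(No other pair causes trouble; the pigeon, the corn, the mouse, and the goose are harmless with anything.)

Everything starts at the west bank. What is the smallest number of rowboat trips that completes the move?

Counting alone: the farmer can take at most 1 across per trip to the east bank, so moving all 6 needs at least 6 loaded trips out, with a return between consecutive ones — at least 11 crossings.
The plan below uses exactly 11 crossings, so it is optimal:
1. Farmer goes to the east bank with the goat.  [the west bank: the corn, the goose, the mouse, the pigeon, the terrier | the east bank: the goat]
2. Farmer goes back to the west bank alone.  [the west bank: the corn, the goose, the mouse, the pigeon, the terrier | the east bank: the goat]
3. Farmer goes to the east bank with the pigeon.  [the west bank: the corn, the goose, the mouse, the terrier | the east bank: the goat, the pigeon]
4. Farmer goes back to the west bank alone.  [the west bank: the corn, the goose, the mouse, the terrier | the east bank: the goat, the pigeon]
5. Farmer goes to the east bank with the corn.  [the west bank: the goose, the mouse, the terrier | the east bank: the corn, the goat, the pigeon]
6. Farmer goes back to the west bank alone.  [the west bank: the goose, the mouse, the terrier | the east bank: the corn, the goat, the pigeon]
7. Farmer goes to the east bank with the mouse.  [the west bank: the goose, the terrier | the east bank: the corn, the goat, the mouse, the pigeon]
8. Farmer goes back to the west bank alone.  [the west bank: the goose, the terrier | the east bank: the corn, the goat, the mouse, the pigeon]
9. Farmer goes to the east bank with the goose.  [the west bank: the terrier | the east bank: the corn, the goat, the goose, the mouse, the pigeon]
10. Farmer goes back to the west bank alone.  [the west bank: the terrier | the east bank: the corn, the goat, the goose, the mouse, the pigeon]
11. Farmer goes to the east bank with the terrier.  [the west bank: — | the east bank: the corn, the goat, the goose, the mouse, the pigeon, the terrier]

11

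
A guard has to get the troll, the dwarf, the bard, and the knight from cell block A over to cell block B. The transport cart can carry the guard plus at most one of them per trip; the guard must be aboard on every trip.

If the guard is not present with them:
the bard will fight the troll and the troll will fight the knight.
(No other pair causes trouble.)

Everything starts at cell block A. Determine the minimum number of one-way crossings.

9

Counting alone: the guard can take at most 1 across per trip to cell block B, so moving all 4 needs at least 4 loaded trips out, with a return between consecutive ones — at least 7 crossings.
The safety rule pushes this higher. Following every safe sequence of crossings, the most of the 4 that can be at cell block B as the transport cart arrives there on crossing 7 is 3 — never all 4.
So no plan with fewer than 9 crossings exists, and this one achieves 9:
1. Guard goes to cell block B with the troll.
2. Guard goes back to cell block A alone.
3. Guard goes to cell block B with the dwarf.
4. Guard goes back to cell block A alone.
5. Guard goes to cell block B with the bard.
6. Guard goes back to cell block A with the troll.
7. Guard goes to cell block B with the knight.
8. Guard goes back to cell block A alone.
9. Guard goes to cell block B with the troll.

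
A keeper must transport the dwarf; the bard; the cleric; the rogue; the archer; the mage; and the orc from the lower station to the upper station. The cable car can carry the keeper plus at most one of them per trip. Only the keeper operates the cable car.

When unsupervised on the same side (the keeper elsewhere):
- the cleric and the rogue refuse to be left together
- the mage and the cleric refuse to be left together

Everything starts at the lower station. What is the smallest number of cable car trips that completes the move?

15

Counting alone: the keeper can take at most 1 across per trip to the upper station, so moving all 7 needs at least 7 loaded trips out, with a return between consecutive ones — at least 13 crossings.
The safety rule pushes this higher. Following every safe sequence of crossings, the most of the 7 that can be at the upper station as the cable car arrives there on crossing 13 is 6 — never all 7.
So no plan with fewer than 15 crossings exists, and this one achieves 15:
1. Keeper goes to the upper station with the cleric.  [the lower station: the archer, the bard, the dwarf, the mage, the orc, the rogue | the upper station: the cleric]
2. Keeper goes back to the lower station alone.  [the lower station: the archer, the bard, the dwarf, the mage, the orc, the rogue | the upper station: the cleric]
3. Keeper goes to the upper station with the dwarf.  [the lower station: the archer, the bard, the mage, the orc, the rogue | the upper station: the cleric, the dwarf]
4. Keeper goes back to the lower station alone.  [the lower station: the archer, the bard, the mage, the orc, the rogue | the upper station: the cleric, the dwarf]
5. Keeper goes to the upper station with the bard.  [the lower station: the archer, the mage, the orc, the rogue | the upper station: the bard, the cleric, the dwarf]
6. Keeper goes back to the lower station alone.  [the lower station: the archer, the mage, the orc, the rogue | the upper station: the bard, the cleric, the dwarf]
7. Keeper goes to the upper station with the rogue.  [the lower station: the archer, the mage, the orc | the upper station: the bard, the cleric, the dwarf, the rogue]
8. Keeper goes back to the lower station with the cleric.  [the lower station: the archer, the cleric, the mage, the orc | the upper station: the bard, the dwarf, the rogue]
9. Keeper goes to the upper station with the mage.  [the lower station: the archer, the cleric, the orc | the upper station: the bard, the dwarf, the mage, the rogue]
10. Keeper goes back to the lower station alone.  [the lower station: the archer, the cleric, the orc | the upper station: the bard, the dwarf, the mage, the rogue]
11. Keeper goes to the upper station with the archer.  [the lower station: the cleric, the orc | the upper station: the archer, the bard, the dwarf, the mage, the rogue]
12. Keeper goes back to the lower station alone.  [the lower station: the cleric, the orc | the upper station: the archer, the bard, the dwarf, the mage, the rogue]
13. Keeper goes to the upper station with the orc.  [the lower station: the cleric | the upper station: the archer, the bard, the dwarf, the mage, the orc, the rogue]
14. Keeper goes back to the lower station alone.  [the lower station: the cleric | the upper station: the archer, the bard, the dwarf, the mage, the orc, the rogue]
15. Keeper goes to the upper station with the cleric.  [the lower station: — | the upper station: the archer, the bard, the cleric, the dwarf, the mage, the orc, the rogue]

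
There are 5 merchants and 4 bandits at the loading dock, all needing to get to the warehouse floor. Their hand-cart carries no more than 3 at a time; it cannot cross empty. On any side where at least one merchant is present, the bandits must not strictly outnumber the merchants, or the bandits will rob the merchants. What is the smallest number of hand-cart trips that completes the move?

Counting alone: each trip to the warehouse floor takes at most 3 across and each return brings at least 1 back, so after t trips out (and t−1 returns) at most 3t − (t−1) of the 9 are across; that first reaches 9 at t = 4, so at least 7 crossings are needed.
The plan below uses exactly 7 crossings, so it is optimal:
1. 3 bandits → the warehouse floor.  (the loading dock: 5M 1B; the warehouse floor: 0M 3B)
2. 1 bandit ← the loading dock.  (the loading dock: 5M 2B; the warehouse floor: 0M 2B)
3. 3 merchants → the warehouse floor.  (the loading dock: 2M 2B; the warehouse floor: 3M 2B)
4. 1 merchant ← the loading dock.  (the loading dock: 3M 2B; the warehouse floor: 2M 2B)
5. 2 merchants and 1 bandit → the warehouse floor.  (the loading dock: 1M 1B; the warehouse floor: 4M 3B)
6. 1 merchant ← the loading dock.  (the loading dock: 2M 1B; the warehouse floor: 3M 3B)
7. 2 merchants and 1 bandit → the warehouse floor.  (the loading dock: 0M 0B; the warehouse floor: 5M 4B)

7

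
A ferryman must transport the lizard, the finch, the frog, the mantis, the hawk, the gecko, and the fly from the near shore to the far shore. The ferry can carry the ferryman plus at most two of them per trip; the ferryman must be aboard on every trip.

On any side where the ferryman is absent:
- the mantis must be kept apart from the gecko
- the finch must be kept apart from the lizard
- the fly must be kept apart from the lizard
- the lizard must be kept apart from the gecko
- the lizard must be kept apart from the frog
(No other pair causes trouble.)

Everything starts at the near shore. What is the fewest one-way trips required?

9

Counting alone: the ferryman can take at most 2 across per trip to the far shore, so moving all 7 needs at least 4 loaded trips out, with a return between consecutive ones — at least 7 crossings.
The safety rule pushes this higher. Following every safe sequence of crossings, the most of the 7 that can be at the far shore as the ferry arrives there on crossing 7 is 6 — never all 7.
So no plan with fewer than 9 crossings exists, and this one achieves 9:
1. Ferryman goes to the far shore with the lizard and the mantis.  [the near shore: the finch, the fly, the frog, the gecko, the hawk | the far shore: the lizard, the mantis]
2. Ferryman goes back to the near shore alone.  [the near shore: the finch, the fly, the frog, the gecko, the hawk | the far shore: the lizard, the mantis]
3. Ferryman goes to the far shore with the hawk.  [the near shore: the finch, the fly, the frog, the gecko | the far shore: the hawk, the lizard, the mantis]
4. Ferryman goes back to the near shore alone.  [the near shore: the finch, the fly, the frog, the gecko | the far shore: the hawk, the lizard, the mantis]
5. Ferryman goes to the far shore with the finch and the frog.  [the near shore: the fly, the gecko | the far shore: the finch, the frog, the hawk, the lizard, the mantis]
6. Ferryman goes back to the near shore with the lizard.  [the near shore: the fly, the gecko, the lizard | the far shore: the finch, the frog, the hawk, the mantis]
7. Ferryman goes to the far shore with the fly and the lizard.  [the near shore: the gecko | the far shore: the finch, the fly, the frog, the hawk, the lizard, the mantis]
8. Ferryman goes back to the near shore with the lizard.  [the near shore: the gecko, the lizard | the far shore: the finch, the fly, the frog, the hawk, the mantis]
9. Ferryman goes to the far shore with the gecko and the lizard.  [the near shore: — | the far shore: the finch, the fly, the frog, the gecko, the hawk, the lizard, the mantis]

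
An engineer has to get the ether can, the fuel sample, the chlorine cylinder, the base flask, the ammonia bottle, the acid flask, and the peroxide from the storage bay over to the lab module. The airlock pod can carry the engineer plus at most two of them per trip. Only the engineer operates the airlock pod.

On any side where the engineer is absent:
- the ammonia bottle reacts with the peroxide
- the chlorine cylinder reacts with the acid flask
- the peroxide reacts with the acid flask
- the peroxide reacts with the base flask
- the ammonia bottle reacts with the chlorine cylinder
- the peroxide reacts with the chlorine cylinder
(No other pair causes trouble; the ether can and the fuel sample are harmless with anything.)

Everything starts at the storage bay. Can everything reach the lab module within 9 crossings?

Counting alone: the engineer can take at most 2 across per trip to the lab module, so moving all 7 needs at least 4 loaded trips out, with a return between consecutive ones — at least 7 crossings.
The safety rule pushes this higher. Following every safe sequence of crossings, the most of the 7 that can be at the lab module as the airlock pod arrives there on crossings 7, 9 is 5, 6 respectively — never all 7.
So the move cannot be finished within 9 crossings. (The shortest complete plan takes 11:)
1. Engineer goes to the lab module with the chlorine cylinder and the peroxide.  [the storage bay: the acid flask, the ammonia bottle, the base flask, the ether can, the fuel sample | the lab module: the chlorine cylinder, the peroxide]
2. Engineer goes back to the storage bay with the chlorine cylinder.  [the storage bay: the acid flask, the ammonia bottle, the base flask, the chlorine cylinder, the ether can, the fuel sample | the lab module: the peroxide]
3. Engineer goes to the lab module with the chlorine cylinder and the ether can.  [the storage bay: the acid flask, the ammonia bottle, the base flask, the fuel sample | the lab module: the chlorine cylinder, the ether can, the peroxide]
4. Engineer goes back to the storage bay with the chlorine cylinder.  [the storage bay: the acid flask, the ammonia bottle, the base flask, the chlorine cylinder, the fuel sample | the lab module: the ether can, the peroxide]
5. Engineer goes to the lab module with the chlorine cylinder and the fuel sample.  [the storage bay: the acid flask, the ammonia bottle, the base flask | the lab module: the chlorine cylinder, the ether can, the fuel sample, the peroxide]
6. Engineer goes back to the storage bay with the chlorine cylinder.  [the storage bay: the acid flask, the ammonia bottle, the base flask, the chlorine cylinder | the lab module: the ether can, the fuel sample, the peroxide]
7. Engineer goes to the lab module with the base flask and the chlorine cylinder.  [the storage bay: the acid flask, the ammonia bottle | the lab module: the base flask, the chlorine cylinder, the ether can, the fuel sample, the peroxide]
8. Engineer goes back to the storage bay with the peroxide.  [the storage bay: the acid flask, the ammonia bottle, the peroxide | the lab module: the base flask, the chlorine cylinder, the ether can, the fuel sample]
9. Engineer goes to the lab module with the acid flask and the ammonia bottle.  [the storage bay: the peroxide | the lab module: the acid flask, the ammonia bottle, the base flask, the chlorine cylinder, the ether can, the fuel sample]
10. Engineer goes back to the storage bay with the chlorine cylinder.  [the storage bay: the chlorine cylinder, the peroxide | the lab module: the acid flask, the ammonia bottle, the base flask, the ether can, the fuel sample]
11. Engineer goes to the lab module with the chlorine cylinder and the peroxide.  [the storage bay: — | the lab module: the acid flask, the ammonia bottle, the base flask, the chlorine cylinder, the ether can, the fuel sample, the peroxide]

No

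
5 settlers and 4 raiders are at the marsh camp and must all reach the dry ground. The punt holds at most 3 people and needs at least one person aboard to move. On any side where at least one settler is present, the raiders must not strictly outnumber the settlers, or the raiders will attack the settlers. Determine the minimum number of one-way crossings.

Counting alone: each trip to the dry ground takes at most 3 across and each return brings at least 1 back, so after t trips out (and t−1 returns) at most 3t − (t−1) of the 9 are across; that first reaches 9 at t = 4, so at least 7 crossings are needed.
The plan below uses exactly 7 crossings, so it is optimal:
1. 3 raiders → the dry ground.  (the marsh camp: 5S 1R; the dry ground: 0S 3R)
2. 1 raider ← the marsh camp.  (the marsh camp: 5S 2R; the dry ground: 0S 2R)
3. 3 settlers → the dry ground.  (the marsh camp: 2S 2R; the dry ground: 3S 2R)
4. 1 settler ← the marsh camp.  (the marsh camp: 3S 2R; the dry ground: 2S 2R)
5. 2 settlers and 1 raider → the dry ground.  (the marsh camp: 1S 1R; the dry ground: 4S 3R)
6. 1 settler ← the marsh camp.  (the marsh camp: 2S 1R; the dry ground: 3S 3R)
7. 2 settlers and 1 raider → the dry ground.  (the marsh camp: 0S 0R; the dry ground: 5S 4R)

7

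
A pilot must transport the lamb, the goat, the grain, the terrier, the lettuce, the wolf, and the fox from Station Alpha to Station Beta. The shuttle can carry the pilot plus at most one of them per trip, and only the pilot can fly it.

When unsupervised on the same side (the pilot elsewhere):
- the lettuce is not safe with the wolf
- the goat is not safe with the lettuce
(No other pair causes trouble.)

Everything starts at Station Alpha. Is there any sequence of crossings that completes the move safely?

1. Pilot goes to Station Beta with the lettuce.  [Station Alpha: the fox, the goat, the grain, the lamb, the terrier, the wolf | Station Beta: the lettuce]
2. Pilot goes back to Station Alpha alone.  [Station Alpha: the fox, the goat, the grain, the lamb, the terrier, the wolf | Station Beta: the lettuce]
3. Pilot goes to Station Beta with the lamb.  [Station Alpha: the fox, the goat, the grain, the terrier, the wolf | Station Beta: the lamb, the lettuce]
4. Pilot goes back to Station Alpha alone.  [Station Alpha: the fox, the goat, the grain, the terrier, the wolf | Station Beta: the lamb, the lettuce]
5. Pilot goes to Station Beta with the goat.  [Station Alpha: the fox, the grain, the terrier, the wolf | Station Beta: the goat, the lamb, the lettuce]
6. Pilot goes back to Station Alpha with the lettuce.  [Station Alpha: the fox, the grain, the lettuce, the terrier, the wolf | Station Beta: the goat, the lamb]
7. Pilot goes to Station Beta with the wolf.  [Station Alpha: the fox, the grain, the lettuce, the terrier | Station Beta: the goat, the lamb, the wolf]
8. Pilot goes back to Station Alpha alone.  [Station Alpha: the fox, the grain, the lettuce, the terrier | Station Beta: the goat, the lamb, the wolf]
9. Pilot goes to Station Beta with the grain.  [Station Alpha: the fox, the lettuce, the terrier | Station Beta: the goat, the grain, the lamb, the wolf]
10. Pilot goes back to Station Alpha alone.  [Station Alpha: the fox, the lettuce, the terrier | Station Beta: the goat, the grain, the lamb, the wolf]
11. Pilot goes to Station Beta with the terrier.  [Station Alpha: the fox, the lettuce | Station Beta: the goat, the grain, the lamb, the terrier, the wolf]
12. Pilot goes back to Station Alpha alone.  [Station Alpha: the fox, the lettuce | Station Beta: the goat, the grain, the lamb, the terrier, the wolf]
13. Pilot goes to Station Beta with the fox.  [Station Alpha: the lettuce | Station Beta: the fox, the goat, the grain, the lamb, the terrier, the wolf]
14. Pilot goes back to Station Alpha alone.  [Station Alpha: the lettuce | Station Beta: the fox, the goat, the grain, the lamb, the terrier, the wolf]
15. Pilot goes to Station Beta with the lettuce.  [Station Alpha: — | Station Beta: the fox, the goat, the grain, the lamb, the lettuce, the terrier, the wolf]

Yes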